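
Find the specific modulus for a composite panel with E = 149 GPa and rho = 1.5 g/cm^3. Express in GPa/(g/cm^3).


Specific stiffness = E/rho = 149/1.5 = 99.3 GPa/(g/cm^3)

99.3 GPa/(g/cm^3)


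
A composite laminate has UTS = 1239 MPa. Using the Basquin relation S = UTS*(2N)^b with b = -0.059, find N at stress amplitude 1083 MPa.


N = 0.5 * (S/UTS)^(1/b) = 0.5 * (1083/1239)^(1/-0.059) = 4.8925 cycles

4.8925 cycles


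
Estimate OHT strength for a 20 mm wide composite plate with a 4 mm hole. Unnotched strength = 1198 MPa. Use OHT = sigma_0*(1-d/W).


OHT = sigma_0*(1-d/W) = 1198*(1-4/20) = 958.4 MPa

958.4 MPa


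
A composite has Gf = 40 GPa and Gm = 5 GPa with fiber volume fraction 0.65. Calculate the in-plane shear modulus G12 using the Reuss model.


1/G12 = Vf/Gf + (1-Vf)/Gm = 0.65/40 + 0.35/5
G12 = 11.59 GPa

11.59 GPa


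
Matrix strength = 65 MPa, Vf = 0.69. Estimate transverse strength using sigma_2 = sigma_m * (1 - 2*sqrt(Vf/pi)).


factor = 1 - 2*sqrt(0.69/pi) = 0.0627
sigma_2 = 65 * 0.0627 = 4.08 MPa

4.08 MPa


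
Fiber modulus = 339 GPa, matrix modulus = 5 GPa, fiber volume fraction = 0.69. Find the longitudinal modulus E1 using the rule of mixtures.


E1 = Ef*Vf + Em*(1-Vf) = 339*0.69 + 5*0.31 = 235.46 GPa

235.46 GPa


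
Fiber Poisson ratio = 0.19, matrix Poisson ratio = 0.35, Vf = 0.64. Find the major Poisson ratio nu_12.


nu_12 = nu_f*Vf + nu_m*(1-Vf) = 0.19*0.64 + 0.35*0.36 = 0.2476

0.2476


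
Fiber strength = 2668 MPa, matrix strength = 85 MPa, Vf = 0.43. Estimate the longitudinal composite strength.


sigma_1 = sigma_f*Vf + sigma_m*(1-Vf) = 2668*0.43 + 85*0.57 = 1195.7 MPa

1195.7 MPa


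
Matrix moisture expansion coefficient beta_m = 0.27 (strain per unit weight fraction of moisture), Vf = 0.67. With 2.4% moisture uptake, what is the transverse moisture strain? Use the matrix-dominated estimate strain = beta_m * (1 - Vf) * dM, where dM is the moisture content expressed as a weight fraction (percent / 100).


dM = 2.4/100 = 0.024
strain = beta_m * (1-Vf) * dM = 0.27 * 0.33 * 0.024 = 0.0021384

0.0021384


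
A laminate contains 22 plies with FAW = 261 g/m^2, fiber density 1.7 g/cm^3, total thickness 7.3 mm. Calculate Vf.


Vf = n * FAW / (rho_f * h * 1000) = 22 * 261 / (1.7 * 7.3 * 1000) = 0.4627

0.4627


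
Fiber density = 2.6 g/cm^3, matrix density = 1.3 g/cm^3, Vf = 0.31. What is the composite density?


rho_c = rho_f*Vf + rho_m*(1-Vf) = 2.6*0.31 + 1.3*0.69 = 1.703 g/cm^3

1.703 g/cm^3


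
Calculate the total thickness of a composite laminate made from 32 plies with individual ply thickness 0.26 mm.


h = n * t_ply = 32 * 0.26 = 8.32 mm

8.32 mm


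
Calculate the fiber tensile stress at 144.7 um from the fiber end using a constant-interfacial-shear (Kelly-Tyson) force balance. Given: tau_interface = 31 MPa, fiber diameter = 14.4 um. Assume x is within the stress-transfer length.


Force balance: sigma_f * (pi*d^2/4) = tau * (pi*d) * x  ->  sigma_f = 4 * tau * x / d
sigma_f = 4 * 31 * 144.7 / 14.4 = 1246.0 MPa

1246.0 MPa


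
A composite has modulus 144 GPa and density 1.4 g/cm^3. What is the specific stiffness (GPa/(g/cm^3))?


Specific stiffness = E/rho = 144/1.4 = 102.9 GPa/(g/cm^3)

102.9 GPa/(g/cm^3)


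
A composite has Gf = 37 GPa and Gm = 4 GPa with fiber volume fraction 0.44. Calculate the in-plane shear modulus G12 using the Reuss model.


1/G12 = Vf/Gf + (1-Vf)/Gm = 0.44/37 + 0.56/4
G12 = 6.58 GPa

6.58 GPa


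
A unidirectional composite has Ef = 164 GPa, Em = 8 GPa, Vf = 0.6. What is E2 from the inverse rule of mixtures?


1/E2 = Vf/Ef + (1-Vf)/Em = 0.6/164 + 0.4/8
E2 = 18.64 GPa

18.64 GPa


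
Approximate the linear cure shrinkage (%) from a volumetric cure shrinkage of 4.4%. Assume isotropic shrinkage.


Linear shrinkage ≈ vol_shrink/3 = 4.4/3 = 1.467%

1.467%


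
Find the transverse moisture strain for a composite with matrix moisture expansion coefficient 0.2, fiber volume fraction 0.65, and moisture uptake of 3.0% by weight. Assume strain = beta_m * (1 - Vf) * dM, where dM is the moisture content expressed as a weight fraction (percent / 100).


dM = 3.0/100 = 0.03
strain = beta_m * (1-Vf) * dM = 0.2 * 0.35 * 0.03 = 0.0021

0.0021


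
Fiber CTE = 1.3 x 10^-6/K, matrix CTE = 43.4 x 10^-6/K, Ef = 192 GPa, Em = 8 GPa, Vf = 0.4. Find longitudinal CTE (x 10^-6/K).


E1 = Ef*Vf + Em*(1-Vf) = 81.6
alpha_1 = (alpha_f*Ef*Vf + alpha_m*Em*(1-Vf))/E1 = 3.78 x 10^-6/K

3.78 x 10^-6/K


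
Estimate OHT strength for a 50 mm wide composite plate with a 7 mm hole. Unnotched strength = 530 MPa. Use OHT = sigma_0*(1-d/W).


OHT = sigma_0*(1-d/W) = 530*(1-7/50) = 455.8 MPa

455.8 MPa


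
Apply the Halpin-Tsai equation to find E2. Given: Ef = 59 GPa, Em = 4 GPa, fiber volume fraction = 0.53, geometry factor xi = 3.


eta = (Ef/Em - 1)/(Ef/Em + xi) = (14.75 - 1)/(14.75 + 3) = 0.7746
E2 = Em*(1+xi*eta*Vf)/(1-eta*Vf) = 15.14 GPa

15.14 GPa


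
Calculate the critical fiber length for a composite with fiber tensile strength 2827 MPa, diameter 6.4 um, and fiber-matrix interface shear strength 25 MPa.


Lc = sigma_f * d / (2 * tau_i) = 2827 * 6.4 / (2 * 25) = 361.9 um

361.9 um


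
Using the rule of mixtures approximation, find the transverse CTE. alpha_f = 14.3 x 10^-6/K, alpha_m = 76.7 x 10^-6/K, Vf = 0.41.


alpha_2 = alpha_f*Vf + alpha_m*(1-Vf) = 14.3*0.41 + 76.7*0.59 = 51.1 x 10^-6/K

51.1 x 10^-6/K


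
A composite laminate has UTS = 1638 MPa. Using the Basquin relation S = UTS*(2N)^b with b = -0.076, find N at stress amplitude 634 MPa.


N = 0.5 * (S/UTS)^(1/b) = 0.5 * (634/1638)^(1/-0.076) = 132732.8499 cycles

132732.8499 cycles


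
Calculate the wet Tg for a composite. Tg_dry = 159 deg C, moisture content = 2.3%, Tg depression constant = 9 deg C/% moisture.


Tg_wet = Tg_dry - k*moisture = 159 - 9*2.3 = 138.3 deg C

138.3 deg C


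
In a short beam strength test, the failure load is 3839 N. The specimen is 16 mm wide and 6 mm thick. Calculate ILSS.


ILSS = 3F/(4bh) = 3*3839/(4*16*6) = 29.99 MPa

29.99 MPa


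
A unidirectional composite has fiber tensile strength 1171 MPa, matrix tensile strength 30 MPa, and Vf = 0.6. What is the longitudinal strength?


sigma_1 = sigma_f*Vf + sigma_m*(1-Vf) = 1171*0.6 + 30*0.4 = 714.6 MPa

714.6 MPa


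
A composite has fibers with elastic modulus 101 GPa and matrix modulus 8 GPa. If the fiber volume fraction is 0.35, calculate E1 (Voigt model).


E1 = Ef*Vf + Em*(1-Vf) = 101*0.35 + 8*0.65 = 40.55 GPa

40.55 GPa


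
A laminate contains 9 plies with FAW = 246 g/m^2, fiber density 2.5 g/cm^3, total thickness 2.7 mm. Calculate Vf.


Vf = n * FAW / (rho_f * h * 1000) = 9 * 246 / (2.5 * 2.7 * 1000) = 0.328

0.328


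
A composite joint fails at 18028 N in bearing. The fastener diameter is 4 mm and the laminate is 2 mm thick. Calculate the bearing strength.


sigma_br = F/(d*h) = 18028/(4*2) = 2253.5 MPa

2253.5 MPa


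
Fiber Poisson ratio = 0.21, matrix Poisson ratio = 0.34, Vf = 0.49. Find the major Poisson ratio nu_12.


nu_12 = nu_f*Vf + nu_m*(1-Vf) = 0.21*0.49 + 0.34*0.51 = 0.2763

0.2763


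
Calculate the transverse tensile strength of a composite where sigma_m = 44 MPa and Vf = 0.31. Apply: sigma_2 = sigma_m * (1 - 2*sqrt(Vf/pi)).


factor = 1 - 2*sqrt(0.31/pi) = 0.3717
sigma_2 = 44 * 0.3717 = 16.36 MPa

16.36 MPa


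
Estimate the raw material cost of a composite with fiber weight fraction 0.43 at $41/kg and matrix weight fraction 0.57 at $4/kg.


Cost = cost_f*Wf + cost_m*Wm = 41*0.43 + 4*0.57 = $19.91/kg

$19.91/kg


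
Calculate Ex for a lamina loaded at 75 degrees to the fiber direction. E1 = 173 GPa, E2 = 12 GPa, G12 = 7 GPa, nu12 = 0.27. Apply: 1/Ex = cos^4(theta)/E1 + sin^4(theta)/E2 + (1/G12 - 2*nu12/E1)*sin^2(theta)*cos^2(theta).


cos^4(75) = 0.004487, sin^4(75) = 0.870513, sin^2(75)*cos^2(75) = 0.0625
1/G12 - 2*nu12/E1 = 1/7 - 2*0.27/173 = 0.139736 GPa^-1
1/Ex = 0.004487/173 + 0.870513/12 + 0.139736*0.0625 = 0.0813021 GPa^-1
Ex = 12.3 GPa

12.3 GPa


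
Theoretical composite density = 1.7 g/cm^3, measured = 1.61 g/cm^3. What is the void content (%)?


Void% = (rho_theo - rho_actual)/rho_theo * 100 = (1.7 - 1.61)/1.7 * 100 = 5.29%

5.29%


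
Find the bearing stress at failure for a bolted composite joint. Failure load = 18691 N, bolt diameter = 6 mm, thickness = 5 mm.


sigma_br = F/(d*h) = 18691/(6*5) = 623.0 MPa

623.0 MPa


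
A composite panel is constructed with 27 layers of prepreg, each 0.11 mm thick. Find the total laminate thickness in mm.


h = n * t_ply = 27 * 0.11 = 2.97 mm

2.97 mm


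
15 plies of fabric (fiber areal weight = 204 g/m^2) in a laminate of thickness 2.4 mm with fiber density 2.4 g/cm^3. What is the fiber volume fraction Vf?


Vf = n * FAW / (rho_f * h * 1000) = 15 * 204 / (2.4 * 2.4 * 1000) = 0.5313

0.5313


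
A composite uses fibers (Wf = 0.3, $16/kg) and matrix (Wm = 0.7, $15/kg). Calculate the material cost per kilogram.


Cost = cost_f*Wf + cost_m*Wm = 16*0.3 + 15*0.7 = $15.3/kg

$15.3/kg


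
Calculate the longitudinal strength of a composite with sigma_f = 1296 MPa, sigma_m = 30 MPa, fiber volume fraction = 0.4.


sigma_1 = sigma_f*Vf + sigma_m*(1-Vf) = 1296*0.4 + 30*0.6 = 536.4 MPa

536.4 MPa


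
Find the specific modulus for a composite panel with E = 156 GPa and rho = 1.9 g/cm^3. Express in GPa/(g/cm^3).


Specific stiffness = E/rho = 156/1.9 = 82.1 GPa/(g/cm^3)

82.1 GPa/(g/cm^3)


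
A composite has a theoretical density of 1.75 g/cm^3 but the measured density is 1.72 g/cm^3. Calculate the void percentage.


Void% = (rho_theo - rho_actual)/rho_theo * 100 = (1.75 - 1.72)/1.75 * 100 = 1.71%

1.71%


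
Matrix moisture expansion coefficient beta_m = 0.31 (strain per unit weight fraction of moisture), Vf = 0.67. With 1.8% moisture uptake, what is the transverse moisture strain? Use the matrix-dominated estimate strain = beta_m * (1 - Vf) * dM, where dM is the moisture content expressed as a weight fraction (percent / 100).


dM = 1.8/100 = 0.018
strain = beta_m * (1-Vf) * dM = 0.31 * 0.33 * 0.018 = 0.0018414

0.0018414


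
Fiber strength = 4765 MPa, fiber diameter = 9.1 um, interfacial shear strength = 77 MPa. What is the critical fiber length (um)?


Lc = sigma_f * d / (2 * tau_i) = 4765 * 9.1 / (2 * 77) = 281.6 um

281.6 um


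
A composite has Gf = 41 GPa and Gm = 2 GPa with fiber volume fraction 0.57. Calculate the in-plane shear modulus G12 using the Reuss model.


1/G12 = Vf/Gf + (1-Vf)/Gm = 0.57/41 + 0.43/2
G12 = 4.37 GPa

4.37 GPa


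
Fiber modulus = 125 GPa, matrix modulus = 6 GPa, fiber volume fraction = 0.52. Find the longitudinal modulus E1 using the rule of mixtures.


E1 = Ef*Vf + Em*(1-Vf) = 125*0.52 + 6*0.48 = 67.88 GPa

67.88 GPa


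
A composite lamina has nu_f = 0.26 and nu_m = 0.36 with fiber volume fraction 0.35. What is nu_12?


nu_12 = nu_f*Vf + nu_m*(1-Vf) = 0.26*0.35 + 0.36*0.65 = 0.325

0.325


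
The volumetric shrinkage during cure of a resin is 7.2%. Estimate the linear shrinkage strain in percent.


Linear shrinkage ≈ vol_shrink/3 = 7.2/3 = 2.4%

2.4%


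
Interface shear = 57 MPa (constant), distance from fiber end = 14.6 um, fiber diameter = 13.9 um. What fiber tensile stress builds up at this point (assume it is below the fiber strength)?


Force balance: sigma_f * (pi*d^2/4) = tau * (pi*d) * x  ->  sigma_f = 4 * tau * x / d
sigma_f = 4 * 57 * 14.6 / 13.9 = 239.5 MPa

239.5 MPa


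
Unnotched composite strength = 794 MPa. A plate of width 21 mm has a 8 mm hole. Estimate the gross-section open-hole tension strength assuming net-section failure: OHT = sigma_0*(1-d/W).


OHT = sigma_0*(1-d/W) = 794*(1-8/21) = 491.5 MPa

491.5 MPa


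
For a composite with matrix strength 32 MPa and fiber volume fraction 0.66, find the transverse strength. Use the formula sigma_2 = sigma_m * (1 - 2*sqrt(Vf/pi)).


factor = 1 - 2*sqrt(0.66/pi) = 0.0833
sigma_2 = 32 * 0.0833 = 2.67 MPa

2.67 MPa


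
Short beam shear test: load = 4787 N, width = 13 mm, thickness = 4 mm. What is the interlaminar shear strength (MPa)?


ILSS = 3F/(4bh) = 3*4787/(4*13*4) = 69.04 MPa

69.04 MPa


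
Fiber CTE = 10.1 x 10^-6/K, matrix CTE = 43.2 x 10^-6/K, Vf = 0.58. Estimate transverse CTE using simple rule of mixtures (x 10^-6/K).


alpha_2 = alpha_f*Vf + alpha_m*(1-Vf) = 10.1*0.58 + 43.2*0.42 = 24.0 x 10^-6/K

24.0 x 10^-6/K


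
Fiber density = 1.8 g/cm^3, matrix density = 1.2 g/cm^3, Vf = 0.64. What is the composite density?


rho_c = rho_f*Vf + rho_m*(1-Vf) = 1.8*0.64 + 1.2*0.36 = 1.584 g/cm^3

1.584 g/cm^3


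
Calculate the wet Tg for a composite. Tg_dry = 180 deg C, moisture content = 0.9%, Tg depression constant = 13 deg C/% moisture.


Tg_wet = Tg_dry - k*moisture = 180 - 13*0.9 = 168.3 deg C

168.3 deg C


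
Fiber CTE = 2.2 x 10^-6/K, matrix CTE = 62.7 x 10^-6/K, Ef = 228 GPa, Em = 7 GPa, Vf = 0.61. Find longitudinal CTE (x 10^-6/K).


E1 = Ef*Vf + Em*(1-Vf) = 141.81
alpha_1 = (alpha_f*Ef*Vf + alpha_m*Em*(1-Vf))/E1 = 3.36 x 10^-6/K

3.36 x 10^-6/K


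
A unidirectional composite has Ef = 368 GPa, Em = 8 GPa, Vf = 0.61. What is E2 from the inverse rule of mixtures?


1/E2 = Vf/Ef + (1-Vf)/Em = 0.61/368 + 0.39/8
E2 = 19.84 GPa

19.84 GPa


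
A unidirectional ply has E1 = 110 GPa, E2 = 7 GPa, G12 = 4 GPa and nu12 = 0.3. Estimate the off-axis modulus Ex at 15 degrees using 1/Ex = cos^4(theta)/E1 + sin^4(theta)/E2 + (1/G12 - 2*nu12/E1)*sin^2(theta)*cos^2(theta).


cos^4(15) = 0.870513, sin^4(15) = 0.004487, sin^2(15)*cos^2(15) = 0.0625
1/G12 - 2*nu12/E1 = 1/4 - 2*0.3/110 = 0.244545 GPa^-1
1/Ex = 0.870513/110 + 0.004487/7 + 0.244545*0.0625 = 0.0238389 GPa^-1
Ex = 41.95 GPa

41.95 GPa


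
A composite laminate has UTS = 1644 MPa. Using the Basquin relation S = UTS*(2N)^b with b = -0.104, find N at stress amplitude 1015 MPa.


N = 0.5 * (S/UTS)^(1/b) = 0.5 * (1015/1644)^(1/-0.104) = 51.6149 cycles

51.6149 cycles


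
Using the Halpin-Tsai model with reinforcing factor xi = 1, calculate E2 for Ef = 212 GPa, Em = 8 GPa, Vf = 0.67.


eta = (Ef/Em - 1)/(Ef/Em + xi) = (26.5 - 1)/(26.5 + 1) = 0.9273
E2 = Em*(1+xi*eta*Vf)/(1-eta*Vf) = 34.25 GPa

34.25 GPa


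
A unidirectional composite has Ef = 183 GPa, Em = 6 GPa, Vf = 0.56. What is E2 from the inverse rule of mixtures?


1/E2 = Vf/Ef + (1-Vf)/Em = 0.56/183 + 0.44/6
E2 = 13.09 GPa

13.09 GPa


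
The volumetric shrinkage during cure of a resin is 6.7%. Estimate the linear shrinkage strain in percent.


Linear shrinkage ≈ vol_shrink/3 = 6.7/3 = 2.233%

2.233%


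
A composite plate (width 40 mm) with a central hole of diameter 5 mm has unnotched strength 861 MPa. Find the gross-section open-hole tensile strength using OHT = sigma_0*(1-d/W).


OHT = sigma_0*(1-d/W) = 861*(1-5/40) = 753.4 MPa

753.4 MPa


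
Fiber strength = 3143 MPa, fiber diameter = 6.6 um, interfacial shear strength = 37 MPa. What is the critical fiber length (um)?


Lc = sigma_f * d / (2 * tau_i) = 3143 * 6.6 / (2 * 37) = 280.3 um

280.3 um


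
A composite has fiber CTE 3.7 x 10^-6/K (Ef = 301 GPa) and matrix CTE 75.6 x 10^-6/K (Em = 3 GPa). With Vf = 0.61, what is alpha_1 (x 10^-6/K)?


E1 = Ef*Vf + Em*(1-Vf) = 184.78
alpha_1 = (alpha_f*Ef*Vf + alpha_m*Em*(1-Vf))/E1 = 4.16 x 10^-6/K

4.16 x 10^-6/K


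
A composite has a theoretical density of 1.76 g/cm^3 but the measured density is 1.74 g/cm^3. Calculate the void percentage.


Void% = (rho_theo - rho_actual)/rho_theo * 100 = (1.76 - 1.74)/1.76 * 100 = 1.14%

1.14%


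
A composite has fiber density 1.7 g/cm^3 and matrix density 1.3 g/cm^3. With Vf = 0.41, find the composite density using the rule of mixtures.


rho_c = rho_f*Vf + rho_m*(1-Vf) = 1.7*0.41 + 1.3*0.59 = 1.464 g/cm^3

1.464 g/cm^3


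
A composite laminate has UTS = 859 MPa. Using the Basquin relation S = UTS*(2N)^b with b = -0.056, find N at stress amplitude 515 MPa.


N = 0.5 * (S/UTS)^(1/b) = 0.5 * (515/859)^(1/-0.056) = 4640.6197 cycles

4640.6197 cycles


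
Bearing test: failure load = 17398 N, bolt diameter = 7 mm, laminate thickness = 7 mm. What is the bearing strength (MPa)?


sigma_br = F/(d*h) = 17398/(7*7) = 355.1 MPa

355.1 MPa


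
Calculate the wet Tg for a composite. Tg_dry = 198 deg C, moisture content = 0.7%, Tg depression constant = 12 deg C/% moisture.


Tg_wet = Tg_dry - k*moisture = 198 - 12*0.7 = 189.6 deg C

189.6 deg C


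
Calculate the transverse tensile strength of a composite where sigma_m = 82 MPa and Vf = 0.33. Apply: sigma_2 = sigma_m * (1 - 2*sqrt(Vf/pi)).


factor = 1 - 2*sqrt(0.33/pi) = 0.3518
sigma_2 = 82 * 0.3518 = 28.85 MPa

28.85 MPa


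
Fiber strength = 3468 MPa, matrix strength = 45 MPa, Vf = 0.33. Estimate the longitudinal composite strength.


sigma_1 = sigma_f*Vf + sigma_m*(1-Vf) = 3468*0.33 + 45*0.67 = 1174.6 MPa

1174.6 MPa


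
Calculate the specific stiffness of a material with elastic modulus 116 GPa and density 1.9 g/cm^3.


Specific stiffness = E/rho = 116/1.9 = 61.1 GPa/(g/cm^3)

61.1 GPa/(g/cm^3)


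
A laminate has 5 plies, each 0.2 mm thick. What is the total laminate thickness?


h = n * t_ply = 5 * 0.2 = 1.0 mm

1.0 mm


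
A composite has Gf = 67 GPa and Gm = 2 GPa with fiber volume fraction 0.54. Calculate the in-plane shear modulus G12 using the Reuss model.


1/G12 = Vf/Gf + (1-Vf)/Gm = 0.54/67 + 0.46/2
G12 = 4.2 GPa

4.2 GPa


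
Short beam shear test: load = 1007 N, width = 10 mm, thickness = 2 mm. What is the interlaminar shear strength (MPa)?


ILSS = 3F/(4bh) = 3*1007/(4*10*2) = 37.76 MPa

37.76 MPa


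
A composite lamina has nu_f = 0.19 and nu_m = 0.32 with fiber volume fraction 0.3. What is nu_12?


nu_12 = nu_f*Vf + nu_m*(1-Vf) = 0.19*0.3 + 0.32*0.7 = 0.281

0.281


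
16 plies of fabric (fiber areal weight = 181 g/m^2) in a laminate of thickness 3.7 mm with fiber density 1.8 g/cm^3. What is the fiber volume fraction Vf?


Vf = n * FAW / (rho_f * h * 1000) = 16 * 181 / (1.8 * 3.7 * 1000) = 0.4348

0.4348


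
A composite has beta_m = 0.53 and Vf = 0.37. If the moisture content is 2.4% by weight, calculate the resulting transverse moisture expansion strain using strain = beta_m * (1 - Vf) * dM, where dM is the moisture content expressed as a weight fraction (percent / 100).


dM = 2.4/100 = 0.024
strain = beta_m * (1-Vf) * dM = 0.53 * 0.63 * 0.024 = 0.0080136

0.0080136


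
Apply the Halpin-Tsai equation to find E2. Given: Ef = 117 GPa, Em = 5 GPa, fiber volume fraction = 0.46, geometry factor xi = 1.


eta = (Ef/Em - 1)/(Ef/Em + xi) = (23.4 - 1)/(23.4 + 1) = 0.918
E2 = Em*(1+xi*eta*Vf)/(1-eta*Vf) = 12.31 GPa

12.31 GPa


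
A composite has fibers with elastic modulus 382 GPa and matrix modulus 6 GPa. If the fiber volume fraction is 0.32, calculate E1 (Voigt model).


E1 = Ef*Vf + Em*(1-Vf) = 382*0.32 + 6*0.68 = 126.32 GPa

126.32 GPa


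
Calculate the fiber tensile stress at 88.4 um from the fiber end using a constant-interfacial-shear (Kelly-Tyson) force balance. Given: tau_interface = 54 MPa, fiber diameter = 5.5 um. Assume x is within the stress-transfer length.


Force balance: sigma_f * (pi*d^2/4) = tau * (pi*d) * x  ->  sigma_f = 4 * tau * x / d
sigma_f = 4 * 54 * 88.4 / 5.5 = 3471.7 MPa

3471.7 MPa


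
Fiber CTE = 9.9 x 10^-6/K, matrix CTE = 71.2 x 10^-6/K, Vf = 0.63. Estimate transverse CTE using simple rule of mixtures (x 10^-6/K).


alpha_2 = alpha_f*Vf + alpha_m*(1-Vf) = 9.9*0.63 + 71.2*0.37 = 32.6 x 10^-6/K

32.6 x 10^-6/K


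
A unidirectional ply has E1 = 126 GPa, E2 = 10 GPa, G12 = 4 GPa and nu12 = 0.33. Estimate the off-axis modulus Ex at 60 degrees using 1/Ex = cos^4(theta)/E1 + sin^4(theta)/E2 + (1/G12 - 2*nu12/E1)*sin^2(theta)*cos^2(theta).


cos^4(60) = 0.0625, sin^4(60) = 0.5625, sin^2(60)*cos^2(60) = 0.1875
1/G12 - 2*nu12/E1 = 1/4 - 2*0.33/126 = 0.244762 GPa^-1
1/Ex = 0.0625/126 + 0.5625/10 + 0.244762*0.1875 = 0.1026389 GPa^-1
Ex = 9.74 GPa

9.74 GPa


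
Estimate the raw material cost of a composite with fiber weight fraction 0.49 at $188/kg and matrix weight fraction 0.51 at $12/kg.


Cost = cost_f*Wf + cost_m*Wm = 188*0.49 + 12*0.51 = $98.24/kg

$98.24/kg


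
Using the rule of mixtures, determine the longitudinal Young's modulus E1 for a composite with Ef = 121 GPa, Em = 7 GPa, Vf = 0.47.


E1 = Ef*Vf + Em*(1-Vf) = 121*0.47 + 7*0.53 = 60.58 GPa

60.58 GPa


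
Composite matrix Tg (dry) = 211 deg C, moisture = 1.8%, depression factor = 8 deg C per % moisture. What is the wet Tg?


Tg_wet = Tg_dry - k*moisture = 211 - 8*1.8 = 196.6 deg C

196.6 deg C


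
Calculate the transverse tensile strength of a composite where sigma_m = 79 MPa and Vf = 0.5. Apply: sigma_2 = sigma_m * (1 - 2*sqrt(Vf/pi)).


factor = 1 - 2*sqrt(0.5/pi) = 0.2021
sigma_2 = 79 * 0.2021 = 15.97 MPa

15.97 MPa


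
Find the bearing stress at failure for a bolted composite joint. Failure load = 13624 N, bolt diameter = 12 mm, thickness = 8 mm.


sigma_br = F/(d*h) = 13624/(12*8) = 141.9 MPa

141.9 MPa


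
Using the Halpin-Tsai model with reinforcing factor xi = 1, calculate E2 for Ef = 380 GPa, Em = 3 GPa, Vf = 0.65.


eta = (Ef/Em - 1)/(Ef/Em + xi) = (126.6667 - 1)/(126.6667 + 1) = 0.9843
E2 = Em*(1+xi*eta*Vf)/(1-eta*Vf) = 13.66 GPa

13.66 GPa


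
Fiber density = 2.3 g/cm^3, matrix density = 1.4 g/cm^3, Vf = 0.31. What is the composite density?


rho_c = rho_f*Vf + rho_m*(1-Vf) = 2.3*0.31 + 1.4*0.69 = 1.679 g/cm^3

1.679 g/cm^3


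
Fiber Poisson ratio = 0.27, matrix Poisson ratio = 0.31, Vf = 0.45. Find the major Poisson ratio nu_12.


nu_12 = nu_f*Vf + nu_m*(1-Vf) = 0.27*0.45 + 0.31*0.55 = 0.292

0.292


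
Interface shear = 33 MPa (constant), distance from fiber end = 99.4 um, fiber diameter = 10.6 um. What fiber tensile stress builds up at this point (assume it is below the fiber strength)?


Force balance: sigma_f * (pi*d^2/4) = tau * (pi*d) * x  ->  sigma_f = 4 * tau * x / d
sigma_f = 4 * 33 * 99.4 / 10.6 = 1237.8 MPa

1237.8 MPa


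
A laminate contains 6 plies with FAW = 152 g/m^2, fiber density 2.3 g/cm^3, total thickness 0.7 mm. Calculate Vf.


Vf = n * FAW / (rho_f * h * 1000) = 6 * 152 / (2.3 * 0.7 * 1000) = 0.5665

0.5665


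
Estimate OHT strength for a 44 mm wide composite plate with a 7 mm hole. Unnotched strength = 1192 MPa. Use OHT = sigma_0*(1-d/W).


OHT = sigma_0*(1-d/W) = 1192*(1-7/44) = 1002.4 MPa

1002.4 MPa


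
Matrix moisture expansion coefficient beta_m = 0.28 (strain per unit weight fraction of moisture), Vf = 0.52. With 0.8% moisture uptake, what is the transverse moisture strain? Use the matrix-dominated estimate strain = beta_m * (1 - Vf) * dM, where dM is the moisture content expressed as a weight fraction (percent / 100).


dM = 0.8/100 = 0.008
strain = beta_m * (1-Vf) * dM = 0.28 * 0.48 * 0.008 = 0.0010752

0.0010752


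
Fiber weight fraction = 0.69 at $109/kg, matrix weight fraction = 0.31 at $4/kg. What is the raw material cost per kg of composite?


Cost = cost_f*Wf + cost_m*Wm = 109*0.69 + 4*0.31 = $76.45/kg

$76.45/kg


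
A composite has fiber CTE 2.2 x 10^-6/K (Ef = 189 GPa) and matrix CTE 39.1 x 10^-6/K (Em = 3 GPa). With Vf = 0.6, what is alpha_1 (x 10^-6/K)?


E1 = Ef*Vf + Em*(1-Vf) = 114.6
alpha_1 = (alpha_f*Ef*Vf + alpha_m*Em*(1-Vf))/E1 = 2.59 x 10^-6/K

2.59 x 10^-6/K


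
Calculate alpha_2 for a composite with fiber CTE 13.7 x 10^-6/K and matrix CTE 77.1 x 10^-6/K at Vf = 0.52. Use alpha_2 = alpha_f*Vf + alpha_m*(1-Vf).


alpha_2 = alpha_f*Vf + alpha_m*(1-Vf) = 13.7*0.52 + 77.1*0.48 = 44.1 x 10^-6/K

44.1 x 10^-6/K


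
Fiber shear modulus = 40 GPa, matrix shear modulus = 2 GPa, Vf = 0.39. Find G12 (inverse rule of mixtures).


1/G12 = Vf/Gf + (1-Vf)/Gm = 0.39/40 + 0.61/2
G12 = 3.18 GPa

3.18 GPa


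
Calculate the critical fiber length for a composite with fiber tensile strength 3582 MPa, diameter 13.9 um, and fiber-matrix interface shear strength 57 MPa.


Lc = sigma_f * d / (2 * tau_i) = 3582 * 13.9 / (2 * 57) = 436.8 um

436.8 um


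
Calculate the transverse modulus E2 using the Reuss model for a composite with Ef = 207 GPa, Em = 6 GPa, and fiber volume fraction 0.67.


1/E2 = Vf/Ef + (1-Vf)/Em = 0.67/207 + 0.33/6
E2 = 17.17 GPa

17.17 GPa


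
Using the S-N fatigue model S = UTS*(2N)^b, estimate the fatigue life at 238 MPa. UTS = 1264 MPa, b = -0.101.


N = 0.5 * (S/UTS)^(1/b) = 0.5 * (238/1264)^(1/-0.101) = 7.5661e+06 cycles

7.5661e+06 cycles


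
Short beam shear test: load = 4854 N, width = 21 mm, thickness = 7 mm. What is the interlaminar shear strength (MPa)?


ILSS = 3F/(4bh) = 3*4854/(4*21*7) = 24.77 MPa

24.77 MPa


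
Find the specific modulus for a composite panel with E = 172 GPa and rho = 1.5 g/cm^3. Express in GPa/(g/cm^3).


Specific stiffness = E/rho = 172/1.5 = 114.7 GPa/(g/cm^3)

114.7 GPa/(g/cm^3)


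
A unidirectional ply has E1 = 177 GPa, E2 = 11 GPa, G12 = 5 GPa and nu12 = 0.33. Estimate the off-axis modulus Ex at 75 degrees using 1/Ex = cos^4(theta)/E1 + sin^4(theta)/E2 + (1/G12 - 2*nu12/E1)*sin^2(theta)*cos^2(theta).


cos^4(75) = 0.004487, sin^4(75) = 0.870513, sin^2(75)*cos^2(75) = 0.0625
1/G12 - 2*nu12/E1 = 1/5 - 2*0.33/177 = 0.196271 GPa^-1
1/Ex = 0.004487/177 + 0.870513/11 + 0.196271*0.0625 = 0.0914298 GPa^-1
Ex = 10.94 GPa

10.94 GPa


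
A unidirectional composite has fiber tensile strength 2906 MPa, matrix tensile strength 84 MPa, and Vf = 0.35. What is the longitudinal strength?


sigma_1 = sigma_f*Vf + sigma_m*(1-Vf) = 2906*0.35 + 84*0.65 = 1071.7 MPa

1071.7 MPa


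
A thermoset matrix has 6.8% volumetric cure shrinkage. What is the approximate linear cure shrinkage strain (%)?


Linear shrinkage ≈ vol_shrink/3 = 6.8/3 = 2.267%

2.267%


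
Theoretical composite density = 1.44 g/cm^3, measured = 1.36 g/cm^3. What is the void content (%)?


Void% = (rho_theo - rho_actual)/rho_theo * 100 = (1.44 - 1.36)/1.44 * 100 = 5.56%

5.56%


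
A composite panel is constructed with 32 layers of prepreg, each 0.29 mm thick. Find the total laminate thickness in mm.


h = n * t_ply = 32 * 0.29 = 9.28 mm

9.28 mm


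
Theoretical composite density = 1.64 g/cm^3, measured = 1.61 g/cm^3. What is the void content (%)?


Void% = (rho_theo - rho_actual)/rho_theo * 100 = (1.64 - 1.61)/1.64 * 100 = 1.83%

1.83%


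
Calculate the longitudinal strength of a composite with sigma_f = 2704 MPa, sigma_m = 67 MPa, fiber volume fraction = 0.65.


sigma_1 = sigma_f*Vf + sigma_m*(1-Vf) = 2704*0.65 + 67*0.35 = 1781.1 MPa

1781.1 MPa


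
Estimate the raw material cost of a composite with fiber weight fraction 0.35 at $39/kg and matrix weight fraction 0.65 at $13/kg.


Cost = cost_f*Wf + cost_m*Wm = 39*0.35 + 13*0.65 = $22.1/kg

$22.1/kg


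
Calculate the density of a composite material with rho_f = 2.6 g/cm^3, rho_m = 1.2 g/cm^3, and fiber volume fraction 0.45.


rho_c = rho_f*Vf + rho_m*(1-Vf) = 2.6*0.45 + 1.2*0.55 = 1.83 g/cm^3

1.83 g/cm^3


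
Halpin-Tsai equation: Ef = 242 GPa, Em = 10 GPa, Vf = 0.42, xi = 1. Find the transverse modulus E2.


eta = (Ef/Em - 1)/(Ef/Em + xi) = (24.2 - 1)/(24.2 + 1) = 0.9206
E2 = Em*(1+xi*eta*Vf)/(1-eta*Vf) = 22.61 GPa

22.61 GPa


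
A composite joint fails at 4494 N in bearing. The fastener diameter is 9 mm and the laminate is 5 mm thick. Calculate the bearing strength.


sigma_br = F/(d*h) = 4494/(9*5) = 99.9 MPa

99.9 MPa


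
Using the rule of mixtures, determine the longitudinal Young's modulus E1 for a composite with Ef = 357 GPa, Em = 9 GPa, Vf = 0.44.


E1 = Ef*Vf + Em*(1-Vf) = 357*0.44 + 9*0.56 = 162.12 GPa

162.12 GPa


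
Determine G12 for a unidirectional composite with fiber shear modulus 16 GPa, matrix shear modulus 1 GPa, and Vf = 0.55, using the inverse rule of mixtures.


1/G12 = Vf/Gf + (1-Vf)/Gm = 0.55/16 + 0.45/1
G12 = 2.06 GPa

2.06 GPa


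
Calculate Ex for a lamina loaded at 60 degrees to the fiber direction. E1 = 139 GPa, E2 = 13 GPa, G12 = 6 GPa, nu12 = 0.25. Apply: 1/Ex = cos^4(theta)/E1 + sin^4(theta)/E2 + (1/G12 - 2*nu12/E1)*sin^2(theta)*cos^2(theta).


cos^4(60) = 0.0625, sin^4(60) = 0.5625, sin^2(60)*cos^2(60) = 0.1875
1/G12 - 2*nu12/E1 = 1/6 - 2*0.25/139 = 0.16307 GPa^-1
1/Ex = 0.0625/139 + 0.5625/13 + 0.16307*0.1875 = 0.0742944 GPa^-1
Ex = 13.46 GPa

13.46 GPa


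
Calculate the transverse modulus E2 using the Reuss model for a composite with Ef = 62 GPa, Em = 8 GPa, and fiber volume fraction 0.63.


1/E2 = Vf/Ef + (1-Vf)/Em = 0.63/62 + 0.37/8
E2 = 17.73 GPa

17.73 GPa


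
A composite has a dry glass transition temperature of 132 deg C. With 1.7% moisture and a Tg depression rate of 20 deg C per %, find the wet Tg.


Tg_wet = Tg_dry - k*moisture = 132 - 20*1.7 = 98.0 deg C

98.0 deg C


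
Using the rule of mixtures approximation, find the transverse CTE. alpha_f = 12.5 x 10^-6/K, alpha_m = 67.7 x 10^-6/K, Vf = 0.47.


alpha_2 = alpha_f*Vf + alpha_m*(1-Vf) = 12.5*0.47 + 67.7*0.53 = 41.8 x 10^-6/K

41.8 x 10^-6/K


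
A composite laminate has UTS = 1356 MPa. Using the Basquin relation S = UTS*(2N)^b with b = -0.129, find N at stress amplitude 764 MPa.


N = 0.5 * (S/UTS)^(1/b) = 0.5 * (764/1356)^(1/-0.129) = 42.7063 cycles

42.7063 cycles


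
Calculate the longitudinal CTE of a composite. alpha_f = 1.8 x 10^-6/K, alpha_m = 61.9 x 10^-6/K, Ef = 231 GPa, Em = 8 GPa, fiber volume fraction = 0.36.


E1 = Ef*Vf + Em*(1-Vf) = 88.28
alpha_1 = (alpha_f*Ef*Vf + alpha_m*Em*(1-Vf))/E1 = 5.29 x 10^-6/K

5.29 x 10^-6/K


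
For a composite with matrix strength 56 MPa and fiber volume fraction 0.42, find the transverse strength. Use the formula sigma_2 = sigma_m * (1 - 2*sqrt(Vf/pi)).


factor = 1 - 2*sqrt(0.42/pi) = 0.2687
sigma_2 = 56 * 0.2687 = 15.05 MPa

15.05 MPa


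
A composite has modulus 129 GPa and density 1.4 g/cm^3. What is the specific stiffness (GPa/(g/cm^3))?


Specific stiffness = E/rho = 129/1.4 = 92.1 GPa/(g/cm^3)

92.1 GPa/(g/cm^3)


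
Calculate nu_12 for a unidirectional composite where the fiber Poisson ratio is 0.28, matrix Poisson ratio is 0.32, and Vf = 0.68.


nu_12 = nu_f*Vf + nu_m*(1-Vf) = 0.28*0.68 + 0.32*0.32 = 0.2928

0.2928


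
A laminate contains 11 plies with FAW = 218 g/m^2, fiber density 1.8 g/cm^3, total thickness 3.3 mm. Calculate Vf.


Vf = n * FAW / (rho_f * h * 1000) = 11 * 218 / (1.8 * 3.3 * 1000) = 0.4037

0.4037


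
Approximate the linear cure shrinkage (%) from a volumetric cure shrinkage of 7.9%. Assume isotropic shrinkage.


Linear shrinkage ≈ vol_shrink/3 = 7.9/3 = 2.633%

2.633%


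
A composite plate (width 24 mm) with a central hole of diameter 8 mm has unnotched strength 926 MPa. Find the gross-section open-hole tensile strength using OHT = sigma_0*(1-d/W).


OHT = sigma_0*(1-d/W) = 926*(1-8/24) = 617.3 MPa

617.3 MPa


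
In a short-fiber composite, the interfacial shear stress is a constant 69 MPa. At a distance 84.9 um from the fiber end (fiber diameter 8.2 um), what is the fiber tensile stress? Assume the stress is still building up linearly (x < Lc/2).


Force balance: sigma_f * (pi*d^2/4) = tau * (pi*d) * x  ->  sigma_f = 4 * tau * x / d
sigma_f = 4 * 69 * 84.9 / 8.2 = 2857.6 MPa

2857.6 MPa


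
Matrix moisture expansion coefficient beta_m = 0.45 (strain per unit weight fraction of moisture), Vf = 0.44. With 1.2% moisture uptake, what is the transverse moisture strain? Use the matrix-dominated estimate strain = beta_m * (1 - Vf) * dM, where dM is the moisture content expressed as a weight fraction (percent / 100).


dM = 1.2/100 = 0.012
strain = beta_m * (1-Vf) * dM = 0.45 * 0.56 * 0.012 = 0.003024

0.003024


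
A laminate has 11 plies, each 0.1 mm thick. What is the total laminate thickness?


h = n * t_ply = 11 * 0.1 = 1.1 mm

1.1 mm


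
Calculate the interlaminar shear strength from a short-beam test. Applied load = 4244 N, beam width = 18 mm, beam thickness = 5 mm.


ILSS = 3F/(4bh) = 3*4244/(4*18*5) = 35.37 MPa

35.37 MPa


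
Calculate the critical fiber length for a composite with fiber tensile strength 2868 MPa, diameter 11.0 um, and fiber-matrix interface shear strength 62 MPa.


Lc = sigma_f * d / (2 * tau_i) = 2868 * 11.0 / (2 * 62) = 254.4 um

254.4 um


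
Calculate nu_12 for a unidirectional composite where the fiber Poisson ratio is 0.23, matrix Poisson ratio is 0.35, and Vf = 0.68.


nu_12 = nu_f*Vf + nu_m*(1-Vf) = 0.23*0.68 + 0.35*0.32 = 0.2684

0.2684


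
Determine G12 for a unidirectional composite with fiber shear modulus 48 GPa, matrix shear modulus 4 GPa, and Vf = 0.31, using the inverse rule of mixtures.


1/G12 = Vf/Gf + (1-Vf)/Gm = 0.31/48 + 0.69/4
G12 = 5.59 GPa

5.59 GPa


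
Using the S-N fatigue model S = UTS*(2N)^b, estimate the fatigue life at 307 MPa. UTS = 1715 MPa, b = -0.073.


N = 0.5 * (S/UTS)^(1/b) = 0.5 * (307/1715)^(1/-0.073) = 8.5816e+09 cycles

8.5816e+09 cycles


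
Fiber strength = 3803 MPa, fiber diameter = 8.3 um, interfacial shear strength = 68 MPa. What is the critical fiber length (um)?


Lc = sigma_f * d / (2 * tau_i) = 3803 * 8.3 / (2 * 68) = 232.1 um

232.1 um


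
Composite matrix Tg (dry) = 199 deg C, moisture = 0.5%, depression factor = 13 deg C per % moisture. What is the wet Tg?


Tg_wet = Tg_dry - k*moisture = 199 - 13*0.5 = 192.5 deg C

192.5 deg C


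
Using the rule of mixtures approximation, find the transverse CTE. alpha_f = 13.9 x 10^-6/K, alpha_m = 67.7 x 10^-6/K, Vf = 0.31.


alpha_2 = alpha_f*Vf + alpha_m*(1-Vf) = 13.9*0.31 + 67.7*0.69 = 51.0 x 10^-6/K

51.0 x 10^-6/K


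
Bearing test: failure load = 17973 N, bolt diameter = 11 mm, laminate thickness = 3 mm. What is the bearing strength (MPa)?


sigma_br = F/(d*h) = 17973/(11*3) = 544.6 MPa

544.6 MPa


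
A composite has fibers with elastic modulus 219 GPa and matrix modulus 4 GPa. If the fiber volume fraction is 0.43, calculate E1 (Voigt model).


E1 = Ef*Vf + Em*(1-Vf) = 219*0.43 + 4*0.57 = 96.45 GPa

96.45 GPa


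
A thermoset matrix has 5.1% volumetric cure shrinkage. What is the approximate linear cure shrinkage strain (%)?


Linear shrinkage ≈ vol_shrink/3 = 5.1/3 = 1.7%

1.7%


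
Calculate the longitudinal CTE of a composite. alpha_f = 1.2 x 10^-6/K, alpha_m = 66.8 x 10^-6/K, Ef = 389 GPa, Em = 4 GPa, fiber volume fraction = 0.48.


E1 = Ef*Vf + Em*(1-Vf) = 188.8
alpha_1 = (alpha_f*Ef*Vf + alpha_m*Em*(1-Vf))/E1 = 1.92 x 10^-6/K

1.92 x 10^-6/K


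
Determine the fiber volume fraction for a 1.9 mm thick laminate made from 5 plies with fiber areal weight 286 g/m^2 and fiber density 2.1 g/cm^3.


Vf = n * FAW / (rho_f * h * 1000) = 5 * 286 / (2.1 * 1.9 * 1000) = 0.3584

0.3584


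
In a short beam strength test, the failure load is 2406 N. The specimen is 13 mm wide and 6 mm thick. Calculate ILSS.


ILSS = 3F/(4bh) = 3*2406/(4*13*6) = 23.13 MPa

23.13 MPa


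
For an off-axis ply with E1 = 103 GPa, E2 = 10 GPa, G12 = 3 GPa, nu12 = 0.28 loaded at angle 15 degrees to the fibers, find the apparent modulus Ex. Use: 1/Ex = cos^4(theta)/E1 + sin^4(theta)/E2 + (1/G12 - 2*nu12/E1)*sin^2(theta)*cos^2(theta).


cos^4(15) = 0.870513, sin^4(15) = 0.004487, sin^2(15)*cos^2(15) = 0.0625
1/G12 - 2*nu12/E1 = 1/3 - 2*0.28/103 = 0.327896 GPa^-1
1/Ex = 0.870513/103 + 0.004487/10 + 0.327896*0.0625 = 0.0293938 GPa^-1
Ex = 34.02 GPa

34.02 GPa


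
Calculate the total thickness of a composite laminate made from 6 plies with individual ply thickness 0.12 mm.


h = n * t_ply = 6 * 0.12 = 0.72 mm

0.72 mm


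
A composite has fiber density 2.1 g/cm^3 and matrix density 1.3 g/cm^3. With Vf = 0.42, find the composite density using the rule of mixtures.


rho_c = rho_f*Vf + rho_m*(1-Vf) = 2.1*0.42 + 1.3*0.58 = 1.636 g/cm^3

1.636 g/cm^3


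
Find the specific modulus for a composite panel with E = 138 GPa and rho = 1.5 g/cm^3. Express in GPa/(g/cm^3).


Specific stiffness = E/rho = 138/1.5 = 92.0 GPa/(g/cm^3)

92.0 GPa/(g/cm^3)


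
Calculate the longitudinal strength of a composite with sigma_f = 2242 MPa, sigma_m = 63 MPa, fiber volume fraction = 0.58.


sigma_1 = sigma_f*Vf + sigma_m*(1-Vf) = 2242*0.58 + 63*0.42 = 1326.8 MPa

1326.8 MPa


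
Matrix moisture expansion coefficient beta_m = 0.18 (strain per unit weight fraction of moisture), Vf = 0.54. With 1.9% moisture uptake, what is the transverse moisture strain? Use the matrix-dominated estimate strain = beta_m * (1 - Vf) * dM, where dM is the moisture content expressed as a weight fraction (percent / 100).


dM = 1.9/100 = 0.019
strain = beta_m * (1-Vf) * dM = 0.18 * 0.46 * 0.019 = 0.0015732

0.0015732


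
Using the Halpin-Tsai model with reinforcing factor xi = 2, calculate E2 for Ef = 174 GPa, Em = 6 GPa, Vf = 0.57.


eta = (Ef/Em - 1)/(Ef/Em + xi) = (29.0 - 1)/(29.0 + 2) = 0.9032
E2 = Em*(1+xi*eta*Vf)/(1-eta*Vf) = 25.1 GPa

25.1 GPa


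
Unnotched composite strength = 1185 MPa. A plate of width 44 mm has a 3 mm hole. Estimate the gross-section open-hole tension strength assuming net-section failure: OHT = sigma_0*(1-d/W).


OHT = sigma_0*(1-d/W) = 1185*(1-3/44) = 1104.2 MPa

1104.2 MPa


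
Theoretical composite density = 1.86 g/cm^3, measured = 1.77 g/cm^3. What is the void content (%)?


Void% = (rho_theo - rho_actual)/rho_theo * 100 = (1.86 - 1.77)/1.86 * 100 = 4.84%

4.84%


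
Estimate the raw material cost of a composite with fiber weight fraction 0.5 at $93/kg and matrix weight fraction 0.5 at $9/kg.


Cost = cost_f*Wf + cost_m*Wm = 93*0.5 + 9*0.5 = $51.0/kg

$51.0/kg


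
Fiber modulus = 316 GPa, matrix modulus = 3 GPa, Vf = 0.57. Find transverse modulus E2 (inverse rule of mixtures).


1/E2 = Vf/Ef + (1-Vf)/Em = 0.57/316 + 0.43/3
E2 = 6.89 GPa

6.89 GPa


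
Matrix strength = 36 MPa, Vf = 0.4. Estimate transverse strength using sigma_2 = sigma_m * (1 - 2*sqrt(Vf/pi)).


factor = 1 - 2*sqrt(0.4/pi) = 0.2864
sigma_2 = 36 * 0.2864 = 10.31 MPa

10.31 MPa


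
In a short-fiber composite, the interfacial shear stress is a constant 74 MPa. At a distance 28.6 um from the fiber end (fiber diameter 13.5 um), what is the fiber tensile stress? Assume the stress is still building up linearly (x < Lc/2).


Force balance: sigma_f * (pi*d^2/4) = tau * (pi*d) * x  ->  sigma_f = 4 * tau * x / d
sigma_f = 4 * 74 * 28.6 / 13.5 = 627.1 MPa

627.1 MPa


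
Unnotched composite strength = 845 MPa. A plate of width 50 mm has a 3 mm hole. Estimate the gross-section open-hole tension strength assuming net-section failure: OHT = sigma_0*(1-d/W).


OHT = sigma_0*(1-d/W) = 845*(1-3/50) = 794.3 MPa

794.3 MPa


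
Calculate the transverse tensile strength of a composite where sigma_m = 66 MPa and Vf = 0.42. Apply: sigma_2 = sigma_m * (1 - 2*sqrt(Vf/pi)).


factor = 1 - 2*sqrt(0.42/pi) = 0.2687
sigma_2 = 66 * 0.2687 = 17.74 MPa

17.74 MPa


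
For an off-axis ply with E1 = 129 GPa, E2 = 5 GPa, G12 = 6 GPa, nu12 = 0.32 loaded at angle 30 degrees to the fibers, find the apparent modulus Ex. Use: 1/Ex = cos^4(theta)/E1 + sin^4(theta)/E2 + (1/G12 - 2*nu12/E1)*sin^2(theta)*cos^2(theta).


cos^4(30) = 0.5625, sin^4(30) = 0.0625, sin^2(30)*cos^2(30) = 0.1875
1/G12 - 2*nu12/E1 = 1/6 - 2*0.32/129 = 0.161705 GPa^-1
1/Ex = 0.5625/129 + 0.0625/5 + 0.161705*0.1875 = 0.0471802 GPa^-1
Ex = 21.2 GPa

21.2 GPa


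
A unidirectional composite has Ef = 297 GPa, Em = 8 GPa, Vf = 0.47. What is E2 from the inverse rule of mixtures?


1/E2 = Vf/Ef + (1-Vf)/Em = 0.47/297 + 0.53/8
E2 = 14.74 GPa

14.74 GPa


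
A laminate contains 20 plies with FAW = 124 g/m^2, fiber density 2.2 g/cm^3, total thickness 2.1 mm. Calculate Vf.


Vf = n * FAW / (rho_f * h * 1000) = 20 * 124 / (2.2 * 2.1 * 1000) = 0.5368

0.5368
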